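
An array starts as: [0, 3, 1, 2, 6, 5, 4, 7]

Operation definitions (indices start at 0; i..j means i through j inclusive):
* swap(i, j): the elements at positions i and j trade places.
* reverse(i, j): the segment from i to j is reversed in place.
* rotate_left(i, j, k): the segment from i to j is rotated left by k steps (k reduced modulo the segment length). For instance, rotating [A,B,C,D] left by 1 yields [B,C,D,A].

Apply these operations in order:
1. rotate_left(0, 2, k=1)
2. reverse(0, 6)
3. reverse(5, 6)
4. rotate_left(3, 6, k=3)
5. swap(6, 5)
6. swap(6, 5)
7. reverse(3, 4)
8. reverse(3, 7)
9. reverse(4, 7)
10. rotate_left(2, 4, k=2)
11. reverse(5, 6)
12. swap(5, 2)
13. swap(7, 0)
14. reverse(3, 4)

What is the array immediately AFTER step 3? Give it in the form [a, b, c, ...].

Answer: [4, 5, 6, 2, 0, 3, 1, 7]

Derivation:
After 1 (rotate_left(0, 2, k=1)): [3, 1, 0, 2, 6, 5, 4, 7]
After 2 (reverse(0, 6)): [4, 5, 6, 2, 0, 1, 3, 7]
After 3 (reverse(5, 6)): [4, 5, 6, 2, 0, 3, 1, 7]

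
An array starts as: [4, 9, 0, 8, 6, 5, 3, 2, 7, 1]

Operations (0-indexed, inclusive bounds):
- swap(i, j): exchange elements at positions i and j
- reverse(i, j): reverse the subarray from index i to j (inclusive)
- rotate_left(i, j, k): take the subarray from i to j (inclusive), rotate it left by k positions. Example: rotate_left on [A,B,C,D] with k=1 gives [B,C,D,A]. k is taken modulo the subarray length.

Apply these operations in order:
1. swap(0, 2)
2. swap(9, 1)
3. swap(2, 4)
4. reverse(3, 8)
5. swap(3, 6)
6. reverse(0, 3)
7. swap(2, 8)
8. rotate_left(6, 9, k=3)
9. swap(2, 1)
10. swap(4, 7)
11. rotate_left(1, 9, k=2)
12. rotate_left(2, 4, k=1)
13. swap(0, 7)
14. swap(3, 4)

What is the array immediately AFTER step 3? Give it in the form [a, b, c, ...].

After 1 (swap(0, 2)): [0, 9, 4, 8, 6, 5, 3, 2, 7, 1]
After 2 (swap(9, 1)): [0, 1, 4, 8, 6, 5, 3, 2, 7, 9]
After 3 (swap(2, 4)): [0, 1, 6, 8, 4, 5, 3, 2, 7, 9]

Answer: [0, 1, 6, 8, 4, 5, 3, 2, 7, 9]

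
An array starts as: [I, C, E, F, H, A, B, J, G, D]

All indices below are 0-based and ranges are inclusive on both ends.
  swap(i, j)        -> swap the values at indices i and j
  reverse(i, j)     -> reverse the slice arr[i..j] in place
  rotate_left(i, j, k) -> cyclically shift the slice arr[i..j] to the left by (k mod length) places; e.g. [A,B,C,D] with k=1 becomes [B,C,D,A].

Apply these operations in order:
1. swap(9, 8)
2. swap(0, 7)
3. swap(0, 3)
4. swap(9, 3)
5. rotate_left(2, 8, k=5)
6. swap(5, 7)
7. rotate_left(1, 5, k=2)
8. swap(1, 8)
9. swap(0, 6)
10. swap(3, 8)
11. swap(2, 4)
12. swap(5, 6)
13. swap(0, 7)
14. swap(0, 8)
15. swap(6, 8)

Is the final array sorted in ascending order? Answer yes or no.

After 1 (swap(9, 8)): [I, C, E, F, H, A, B, J, D, G]
After 2 (swap(0, 7)): [J, C, E, F, H, A, B, I, D, G]
After 3 (swap(0, 3)): [F, C, E, J, H, A, B, I, D, G]
After 4 (swap(9, 3)): [F, C, E, G, H, A, B, I, D, J]
After 5 (rotate_left(2, 8, k=5)): [F, C, I, D, E, G, H, A, B, J]
After 6 (swap(5, 7)): [F, C, I, D, E, A, H, G, B, J]
After 7 (rotate_left(1, 5, k=2)): [F, D, E, A, C, I, H, G, B, J]
After 8 (swap(1, 8)): [F, B, E, A, C, I, H, G, D, J]
After 9 (swap(0, 6)): [H, B, E, A, C, I, F, G, D, J]
After 10 (swap(3, 8)): [H, B, E, D, C, I, F, G, A, J]
After 11 (swap(2, 4)): [H, B, C, D, E, I, F, G, A, J]
After 12 (swap(5, 6)): [H, B, C, D, E, F, I, G, A, J]
After 13 (swap(0, 7)): [G, B, C, D, E, F, I, H, A, J]
After 14 (swap(0, 8)): [A, B, C, D, E, F, I, H, G, J]
After 15 (swap(6, 8)): [A, B, C, D, E, F, G, H, I, J]

Answer: yes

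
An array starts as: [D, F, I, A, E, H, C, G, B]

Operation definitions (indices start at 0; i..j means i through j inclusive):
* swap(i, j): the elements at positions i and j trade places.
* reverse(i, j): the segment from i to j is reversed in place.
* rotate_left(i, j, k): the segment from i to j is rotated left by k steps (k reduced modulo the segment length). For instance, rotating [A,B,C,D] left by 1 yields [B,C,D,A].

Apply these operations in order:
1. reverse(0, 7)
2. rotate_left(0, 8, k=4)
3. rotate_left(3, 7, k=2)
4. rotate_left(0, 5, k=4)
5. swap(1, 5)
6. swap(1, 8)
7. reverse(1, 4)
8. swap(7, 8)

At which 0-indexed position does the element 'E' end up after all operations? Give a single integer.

Answer: 4

Derivation:
After 1 (reverse(0, 7)): [G, C, H, E, A, I, F, D, B]
After 2 (rotate_left(0, 8, k=4)): [A, I, F, D, B, G, C, H, E]
After 3 (rotate_left(3, 7, k=2)): [A, I, F, G, C, H, D, B, E]
After 4 (rotate_left(0, 5, k=4)): [C, H, A, I, F, G, D, B, E]
After 5 (swap(1, 5)): [C, G, A, I, F, H, D, B, E]
After 6 (swap(1, 8)): [C, E, A, I, F, H, D, B, G]
After 7 (reverse(1, 4)): [C, F, I, A, E, H, D, B, G]
After 8 (swap(7, 8)): [C, F, I, A, E, H, D, G, B]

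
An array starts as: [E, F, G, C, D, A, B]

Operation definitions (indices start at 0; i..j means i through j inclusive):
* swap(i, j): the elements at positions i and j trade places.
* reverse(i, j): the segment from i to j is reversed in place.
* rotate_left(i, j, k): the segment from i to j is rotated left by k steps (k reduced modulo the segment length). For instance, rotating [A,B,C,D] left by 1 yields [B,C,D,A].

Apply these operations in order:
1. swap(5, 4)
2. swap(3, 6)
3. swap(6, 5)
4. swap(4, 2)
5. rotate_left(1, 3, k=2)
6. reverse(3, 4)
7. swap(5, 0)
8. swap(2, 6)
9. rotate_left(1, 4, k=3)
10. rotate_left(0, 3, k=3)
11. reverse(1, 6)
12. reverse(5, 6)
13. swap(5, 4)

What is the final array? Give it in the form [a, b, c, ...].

Answer: [D, F, E, G, C, B, A]

Derivation:
After 1 (swap(5, 4)): [E, F, G, C, A, D, B]
After 2 (swap(3, 6)): [E, F, G, B, A, D, C]
After 3 (swap(6, 5)): [E, F, G, B, A, C, D]
After 4 (swap(4, 2)): [E, F, A, B, G, C, D]
After 5 (rotate_left(1, 3, k=2)): [E, B, F, A, G, C, D]
After 6 (reverse(3, 4)): [E, B, F, G, A, C, D]
After 7 (swap(5, 0)): [C, B, F, G, A, E, D]
After 8 (swap(2, 6)): [C, B, D, G, A, E, F]
After 9 (rotate_left(1, 4, k=3)): [C, A, B, D, G, E, F]
After 10 (rotate_left(0, 3, k=3)): [D, C, A, B, G, E, F]
After 11 (reverse(1, 6)): [D, F, E, G, B, A, C]
After 12 (reverse(5, 6)): [D, F, E, G, B, C, A]
After 13 (swap(5, 4)): [D, F, E, G, C, B, A]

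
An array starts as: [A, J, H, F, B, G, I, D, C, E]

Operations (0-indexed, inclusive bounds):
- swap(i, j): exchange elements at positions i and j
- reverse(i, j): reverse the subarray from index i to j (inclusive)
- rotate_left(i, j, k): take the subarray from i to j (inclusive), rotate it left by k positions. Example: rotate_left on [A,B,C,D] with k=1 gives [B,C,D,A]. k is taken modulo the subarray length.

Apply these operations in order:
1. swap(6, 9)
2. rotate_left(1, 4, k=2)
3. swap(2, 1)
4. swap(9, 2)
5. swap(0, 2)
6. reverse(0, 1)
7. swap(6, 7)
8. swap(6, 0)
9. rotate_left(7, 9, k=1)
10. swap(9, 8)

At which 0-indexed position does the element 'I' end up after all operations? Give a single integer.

After 1 (swap(6, 9)): [A, J, H, F, B, G, E, D, C, I]
After 2 (rotate_left(1, 4, k=2)): [A, F, B, J, H, G, E, D, C, I]
After 3 (swap(2, 1)): [A, B, F, J, H, G, E, D, C, I]
After 4 (swap(9, 2)): [A, B, I, J, H, G, E, D, C, F]
After 5 (swap(0, 2)): [I, B, A, J, H, G, E, D, C, F]
After 6 (reverse(0, 1)): [B, I, A, J, H, G, E, D, C, F]
After 7 (swap(6, 7)): [B, I, A, J, H, G, D, E, C, F]
After 8 (swap(6, 0)): [D, I, A, J, H, G, B, E, C, F]
After 9 (rotate_left(7, 9, k=1)): [D, I, A, J, H, G, B, C, F, E]
After 10 (swap(9, 8)): [D, I, A, J, H, G, B, C, E, F]

Answer: 1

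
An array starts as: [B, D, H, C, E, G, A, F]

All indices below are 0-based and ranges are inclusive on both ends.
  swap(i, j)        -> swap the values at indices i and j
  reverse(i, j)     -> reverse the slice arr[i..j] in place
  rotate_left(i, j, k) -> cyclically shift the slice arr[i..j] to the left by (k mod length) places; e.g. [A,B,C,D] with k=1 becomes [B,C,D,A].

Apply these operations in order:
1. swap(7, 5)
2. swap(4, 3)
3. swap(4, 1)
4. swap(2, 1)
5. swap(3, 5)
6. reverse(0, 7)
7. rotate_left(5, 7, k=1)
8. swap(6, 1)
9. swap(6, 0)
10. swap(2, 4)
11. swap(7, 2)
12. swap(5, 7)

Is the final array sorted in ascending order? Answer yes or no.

After 1 (swap(7, 5)): [B, D, H, C, E, F, A, G]
After 2 (swap(4, 3)): [B, D, H, E, C, F, A, G]
After 3 (swap(4, 1)): [B, C, H, E, D, F, A, G]
After 4 (swap(2, 1)): [B, H, C, E, D, F, A, G]
After 5 (swap(3, 5)): [B, H, C, F, D, E, A, G]
After 6 (reverse(0, 7)): [G, A, E, D, F, C, H, B]
After 7 (rotate_left(5, 7, k=1)): [G, A, E, D, F, H, B, C]
After 8 (swap(6, 1)): [G, B, E, D, F, H, A, C]
After 9 (swap(6, 0)): [A, B, E, D, F, H, G, C]
After 10 (swap(2, 4)): [A, B, F, D, E, H, G, C]
After 11 (swap(7, 2)): [A, B, C, D, E, H, G, F]
After 12 (swap(5, 7)): [A, B, C, D, E, F, G, H]

Answer: yes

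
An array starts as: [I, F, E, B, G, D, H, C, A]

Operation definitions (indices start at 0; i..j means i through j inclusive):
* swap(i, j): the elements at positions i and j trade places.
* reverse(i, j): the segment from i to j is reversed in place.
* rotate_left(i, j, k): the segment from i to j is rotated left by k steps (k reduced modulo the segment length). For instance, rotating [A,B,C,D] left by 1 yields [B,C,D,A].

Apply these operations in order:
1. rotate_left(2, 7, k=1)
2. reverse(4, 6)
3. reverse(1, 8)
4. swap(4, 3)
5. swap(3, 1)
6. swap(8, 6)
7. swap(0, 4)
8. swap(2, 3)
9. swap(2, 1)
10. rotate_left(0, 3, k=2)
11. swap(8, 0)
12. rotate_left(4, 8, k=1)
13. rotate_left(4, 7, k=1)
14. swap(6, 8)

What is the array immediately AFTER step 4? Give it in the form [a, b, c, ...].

After 1 (rotate_left(2, 7, k=1)): [I, F, B, G, D, H, C, E, A]
After 2 (reverse(4, 6)): [I, F, B, G, C, H, D, E, A]
After 3 (reverse(1, 8)): [I, A, E, D, H, C, G, B, F]
After 4 (swap(4, 3)): [I, A, E, H, D, C, G, B, F]

Answer: [I, A, E, H, D, C, G, B, F]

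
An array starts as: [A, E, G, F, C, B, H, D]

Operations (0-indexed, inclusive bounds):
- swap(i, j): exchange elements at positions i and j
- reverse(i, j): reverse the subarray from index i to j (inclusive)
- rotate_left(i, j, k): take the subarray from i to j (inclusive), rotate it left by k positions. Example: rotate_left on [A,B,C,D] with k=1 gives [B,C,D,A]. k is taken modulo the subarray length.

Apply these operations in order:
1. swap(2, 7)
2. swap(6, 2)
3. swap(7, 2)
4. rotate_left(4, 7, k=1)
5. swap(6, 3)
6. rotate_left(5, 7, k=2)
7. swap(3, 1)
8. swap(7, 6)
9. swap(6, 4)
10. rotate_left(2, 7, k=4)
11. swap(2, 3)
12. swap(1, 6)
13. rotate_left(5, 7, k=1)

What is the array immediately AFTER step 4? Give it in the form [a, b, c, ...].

After 1 (swap(2, 7)): [A, E, D, F, C, B, H, G]
After 2 (swap(6, 2)): [A, E, H, F, C, B, D, G]
After 3 (swap(7, 2)): [A, E, G, F, C, B, D, H]
After 4 (rotate_left(4, 7, k=1)): [A, E, G, F, B, D, H, C]

Answer: [A, E, G, F, B, D, H, C]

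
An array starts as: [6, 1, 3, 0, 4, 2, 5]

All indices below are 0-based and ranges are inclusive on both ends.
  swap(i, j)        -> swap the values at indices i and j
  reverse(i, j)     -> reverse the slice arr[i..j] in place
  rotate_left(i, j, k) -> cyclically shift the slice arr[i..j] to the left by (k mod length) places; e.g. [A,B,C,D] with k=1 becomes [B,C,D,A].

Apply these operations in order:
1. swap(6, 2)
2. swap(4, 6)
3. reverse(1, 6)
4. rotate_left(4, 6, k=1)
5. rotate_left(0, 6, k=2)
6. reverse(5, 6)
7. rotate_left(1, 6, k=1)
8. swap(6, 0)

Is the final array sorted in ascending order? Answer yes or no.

After 1 (swap(6, 2)): [6, 1, 5, 0, 4, 2, 3]
After 2 (swap(4, 6)): [6, 1, 5, 0, 3, 2, 4]
After 3 (reverse(1, 6)): [6, 4, 2, 3, 0, 5, 1]
After 4 (rotate_left(4, 6, k=1)): [6, 4, 2, 3, 5, 1, 0]
After 5 (rotate_left(0, 6, k=2)): [2, 3, 5, 1, 0, 6, 4]
After 6 (reverse(5, 6)): [2, 3, 5, 1, 0, 4, 6]
After 7 (rotate_left(1, 6, k=1)): [2, 5, 1, 0, 4, 6, 3]
After 8 (swap(6, 0)): [3, 5, 1, 0, 4, 6, 2]

Answer: no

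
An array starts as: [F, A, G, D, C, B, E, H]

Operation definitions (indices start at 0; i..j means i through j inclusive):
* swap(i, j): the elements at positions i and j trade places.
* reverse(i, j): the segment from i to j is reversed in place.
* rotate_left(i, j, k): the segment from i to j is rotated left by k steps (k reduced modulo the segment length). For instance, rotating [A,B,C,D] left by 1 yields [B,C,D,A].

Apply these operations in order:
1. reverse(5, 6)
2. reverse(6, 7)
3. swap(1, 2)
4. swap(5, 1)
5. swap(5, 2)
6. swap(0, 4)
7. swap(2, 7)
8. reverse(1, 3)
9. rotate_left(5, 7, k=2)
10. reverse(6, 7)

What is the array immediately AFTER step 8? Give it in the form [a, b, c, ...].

Answer: [C, D, B, E, F, A, H, G]

Derivation:
After 1 (reverse(5, 6)): [F, A, G, D, C, E, B, H]
After 2 (reverse(6, 7)): [F, A, G, D, C, E, H, B]
After 3 (swap(1, 2)): [F, G, A, D, C, E, H, B]
After 4 (swap(5, 1)): [F, E, A, D, C, G, H, B]
After 5 (swap(5, 2)): [F, E, G, D, C, A, H, B]
After 6 (swap(0, 4)): [C, E, G, D, F, A, H, B]
After 7 (swap(2, 7)): [C, E, B, D, F, A, H, G]
After 8 (reverse(1, 3)): [C, D, B, E, F, A, H, G]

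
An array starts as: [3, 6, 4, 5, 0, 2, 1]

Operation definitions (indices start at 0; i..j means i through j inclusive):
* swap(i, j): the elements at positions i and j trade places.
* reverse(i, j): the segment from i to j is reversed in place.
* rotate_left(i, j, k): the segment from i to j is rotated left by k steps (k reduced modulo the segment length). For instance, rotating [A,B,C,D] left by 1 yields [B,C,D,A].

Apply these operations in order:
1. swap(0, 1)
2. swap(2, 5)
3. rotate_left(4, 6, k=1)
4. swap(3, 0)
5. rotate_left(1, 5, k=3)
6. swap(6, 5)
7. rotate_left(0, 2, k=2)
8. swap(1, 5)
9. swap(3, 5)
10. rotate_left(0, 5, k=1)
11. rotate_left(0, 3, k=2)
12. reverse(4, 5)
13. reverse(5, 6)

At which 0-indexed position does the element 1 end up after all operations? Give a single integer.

After 1 (swap(0, 1)): [6, 3, 4, 5, 0, 2, 1]
After 2 (swap(2, 5)): [6, 3, 2, 5, 0, 4, 1]
After 3 (rotate_left(4, 6, k=1)): [6, 3, 2, 5, 4, 1, 0]
After 4 (swap(3, 0)): [5, 3, 2, 6, 4, 1, 0]
After 5 (rotate_left(1, 5, k=3)): [5, 4, 1, 3, 2, 6, 0]
After 6 (swap(6, 5)): [5, 4, 1, 3, 2, 0, 6]
After 7 (rotate_left(0, 2, k=2)): [1, 5, 4, 3, 2, 0, 6]
After 8 (swap(1, 5)): [1, 0, 4, 3, 2, 5, 6]
After 9 (swap(3, 5)): [1, 0, 4, 5, 2, 3, 6]
After 10 (rotate_left(0, 5, k=1)): [0, 4, 5, 2, 3, 1, 6]
After 11 (rotate_left(0, 3, k=2)): [5, 2, 0, 4, 3, 1, 6]
After 12 (reverse(4, 5)): [5, 2, 0, 4, 1, 3, 6]
After 13 (reverse(5, 6)): [5, 2, 0, 4, 1, 6, 3]

Answer: 4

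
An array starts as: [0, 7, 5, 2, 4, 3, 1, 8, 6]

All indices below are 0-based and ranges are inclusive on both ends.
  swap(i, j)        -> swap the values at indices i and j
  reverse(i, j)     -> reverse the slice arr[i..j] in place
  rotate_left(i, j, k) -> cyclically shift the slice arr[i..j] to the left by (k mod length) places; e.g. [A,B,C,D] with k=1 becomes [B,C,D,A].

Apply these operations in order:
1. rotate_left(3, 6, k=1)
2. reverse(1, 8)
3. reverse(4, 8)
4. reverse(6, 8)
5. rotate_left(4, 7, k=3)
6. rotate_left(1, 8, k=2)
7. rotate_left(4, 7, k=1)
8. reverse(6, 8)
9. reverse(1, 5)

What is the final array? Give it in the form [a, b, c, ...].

After 1 (rotate_left(3, 6, k=1)): [0, 7, 5, 4, 3, 1, 2, 8, 6]
After 2 (reverse(1, 8)): [0, 6, 8, 2, 1, 3, 4, 5, 7]
After 3 (reverse(4, 8)): [0, 6, 8, 2, 7, 5, 4, 3, 1]
After 4 (reverse(6, 8)): [0, 6, 8, 2, 7, 5, 1, 3, 4]
After 5 (rotate_left(4, 7, k=3)): [0, 6, 8, 2, 3, 7, 5, 1, 4]
After 6 (rotate_left(1, 8, k=2)): [0, 2, 3, 7, 5, 1, 4, 6, 8]
After 7 (rotate_left(4, 7, k=1)): [0, 2, 3, 7, 1, 4, 6, 5, 8]
After 8 (reverse(6, 8)): [0, 2, 3, 7, 1, 4, 8, 5, 6]
After 9 (reverse(1, 5)): [0, 4, 1, 7, 3, 2, 8, 5, 6]

Answer: [0, 4, 1, 7, 3, 2, 8, 5, 6]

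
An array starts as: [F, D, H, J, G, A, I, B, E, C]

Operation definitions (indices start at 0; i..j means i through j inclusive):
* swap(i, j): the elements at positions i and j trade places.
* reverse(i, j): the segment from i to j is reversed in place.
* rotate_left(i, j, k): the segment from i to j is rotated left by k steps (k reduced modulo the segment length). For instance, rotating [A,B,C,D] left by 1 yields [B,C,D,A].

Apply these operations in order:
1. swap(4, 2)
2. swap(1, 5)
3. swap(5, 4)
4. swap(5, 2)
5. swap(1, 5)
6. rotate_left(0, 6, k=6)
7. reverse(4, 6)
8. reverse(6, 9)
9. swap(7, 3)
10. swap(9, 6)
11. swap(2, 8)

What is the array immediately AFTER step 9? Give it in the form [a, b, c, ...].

Answer: [I, F, G, E, A, D, C, H, B, J]

Derivation:
After 1 (swap(4, 2)): [F, D, G, J, H, A, I, B, E, C]
After 2 (swap(1, 5)): [F, A, G, J, H, D, I, B, E, C]
After 3 (swap(5, 4)): [F, A, G, J, D, H, I, B, E, C]
After 4 (swap(5, 2)): [F, A, H, J, D, G, I, B, E, C]
After 5 (swap(1, 5)): [F, G, H, J, D, A, I, B, E, C]
After 6 (rotate_left(0, 6, k=6)): [I, F, G, H, J, D, A, B, E, C]
After 7 (reverse(4, 6)): [I, F, G, H, A, D, J, B, E, C]
After 8 (reverse(6, 9)): [I, F, G, H, A, D, C, E, B, J]
After 9 (swap(7, 3)): [I, F, G, E, A, D, C, H, B, J]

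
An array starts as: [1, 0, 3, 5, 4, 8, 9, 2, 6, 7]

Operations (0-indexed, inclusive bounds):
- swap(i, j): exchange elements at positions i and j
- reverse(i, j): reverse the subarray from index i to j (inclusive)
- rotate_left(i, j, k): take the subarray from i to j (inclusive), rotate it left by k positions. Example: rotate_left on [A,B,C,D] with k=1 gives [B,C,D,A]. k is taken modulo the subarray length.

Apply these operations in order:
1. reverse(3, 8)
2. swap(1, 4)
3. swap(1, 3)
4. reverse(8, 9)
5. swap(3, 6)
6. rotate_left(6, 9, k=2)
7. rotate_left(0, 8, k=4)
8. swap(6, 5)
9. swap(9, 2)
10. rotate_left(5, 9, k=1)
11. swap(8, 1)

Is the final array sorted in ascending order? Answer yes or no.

After 1 (reverse(3, 8)): [1, 0, 3, 6, 2, 9, 8, 4, 5, 7]
After 2 (swap(1, 4)): [1, 2, 3, 6, 0, 9, 8, 4, 5, 7]
After 3 (swap(1, 3)): [1, 6, 3, 2, 0, 9, 8, 4, 5, 7]
After 4 (reverse(8, 9)): [1, 6, 3, 2, 0, 9, 8, 4, 7, 5]
After 5 (swap(3, 6)): [1, 6, 3, 8, 0, 9, 2, 4, 7, 5]
After 6 (rotate_left(6, 9, k=2)): [1, 6, 3, 8, 0, 9, 7, 5, 2, 4]
After 7 (rotate_left(0, 8, k=4)): [0, 9, 7, 5, 2, 1, 6, 3, 8, 4]
After 8 (swap(6, 5)): [0, 9, 7, 5, 2, 6, 1, 3, 8, 4]
After 9 (swap(9, 2)): [0, 9, 4, 5, 2, 6, 1, 3, 8, 7]
After 10 (rotate_left(5, 9, k=1)): [0, 9, 4, 5, 2, 1, 3, 8, 7, 6]
After 11 (swap(8, 1)): [0, 7, 4, 5, 2, 1, 3, 8, 9, 6]

Answer: no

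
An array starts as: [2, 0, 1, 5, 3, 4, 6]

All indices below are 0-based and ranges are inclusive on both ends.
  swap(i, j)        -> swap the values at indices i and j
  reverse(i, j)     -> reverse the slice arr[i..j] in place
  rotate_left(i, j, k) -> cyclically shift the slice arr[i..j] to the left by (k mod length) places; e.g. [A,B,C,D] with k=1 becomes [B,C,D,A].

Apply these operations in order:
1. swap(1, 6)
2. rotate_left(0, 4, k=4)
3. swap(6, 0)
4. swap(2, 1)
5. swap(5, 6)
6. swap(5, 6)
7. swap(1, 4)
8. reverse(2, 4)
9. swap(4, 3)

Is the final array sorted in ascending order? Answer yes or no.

After 1 (swap(1, 6)): [2, 6, 1, 5, 3, 4, 0]
After 2 (rotate_left(0, 4, k=4)): [3, 2, 6, 1, 5, 4, 0]
After 3 (swap(6, 0)): [0, 2, 6, 1, 5, 4, 3]
After 4 (swap(2, 1)): [0, 6, 2, 1, 5, 4, 3]
After 5 (swap(5, 6)): [0, 6, 2, 1, 5, 3, 4]
After 6 (swap(5, 6)): [0, 6, 2, 1, 5, 4, 3]
After 7 (swap(1, 4)): [0, 5, 2, 1, 6, 4, 3]
After 8 (reverse(2, 4)): [0, 5, 6, 1, 2, 4, 3]
After 9 (swap(4, 3)): [0, 5, 6, 2, 1, 4, 3]

Answer: no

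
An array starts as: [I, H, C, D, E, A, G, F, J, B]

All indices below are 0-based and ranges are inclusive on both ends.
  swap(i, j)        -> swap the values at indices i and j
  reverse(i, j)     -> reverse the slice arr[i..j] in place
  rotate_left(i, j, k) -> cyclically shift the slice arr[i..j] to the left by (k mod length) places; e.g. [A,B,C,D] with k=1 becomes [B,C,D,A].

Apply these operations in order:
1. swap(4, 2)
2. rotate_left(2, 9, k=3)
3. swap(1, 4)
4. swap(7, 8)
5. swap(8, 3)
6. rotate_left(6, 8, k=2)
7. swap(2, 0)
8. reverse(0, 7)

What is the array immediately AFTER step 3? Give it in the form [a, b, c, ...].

Answer: [I, F, A, G, H, J, B, E, D, C]

Derivation:
After 1 (swap(4, 2)): [I, H, E, D, C, A, G, F, J, B]
After 2 (rotate_left(2, 9, k=3)): [I, H, A, G, F, J, B, E, D, C]
After 3 (swap(1, 4)): [I, F, A, G, H, J, B, E, D, C]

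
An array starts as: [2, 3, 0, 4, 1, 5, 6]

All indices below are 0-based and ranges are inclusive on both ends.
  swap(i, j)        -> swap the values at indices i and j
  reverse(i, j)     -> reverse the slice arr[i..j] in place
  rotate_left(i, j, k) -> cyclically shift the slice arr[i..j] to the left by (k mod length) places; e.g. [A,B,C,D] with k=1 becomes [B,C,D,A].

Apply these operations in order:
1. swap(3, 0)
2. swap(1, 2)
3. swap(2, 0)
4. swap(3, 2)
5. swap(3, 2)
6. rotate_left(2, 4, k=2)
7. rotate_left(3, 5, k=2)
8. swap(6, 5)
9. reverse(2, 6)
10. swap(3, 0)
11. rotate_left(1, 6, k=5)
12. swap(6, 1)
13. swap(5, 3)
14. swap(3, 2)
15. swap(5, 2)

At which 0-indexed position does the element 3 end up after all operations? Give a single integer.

After 1 (swap(3, 0)): [4, 3, 0, 2, 1, 5, 6]
After 2 (swap(1, 2)): [4, 0, 3, 2, 1, 5, 6]
After 3 (swap(2, 0)): [3, 0, 4, 2, 1, 5, 6]
After 4 (swap(3, 2)): [3, 0, 2, 4, 1, 5, 6]
After 5 (swap(3, 2)): [3, 0, 4, 2, 1, 5, 6]
After 6 (rotate_left(2, 4, k=2)): [3, 0, 1, 4, 2, 5, 6]
After 7 (rotate_left(3, 5, k=2)): [3, 0, 1, 5, 4, 2, 6]
After 8 (swap(6, 5)): [3, 0, 1, 5, 4, 6, 2]
After 9 (reverse(2, 6)): [3, 0, 2, 6, 4, 5, 1]
After 10 (swap(3, 0)): [6, 0, 2, 3, 4, 5, 1]
After 11 (rotate_left(1, 6, k=5)): [6, 1, 0, 2, 3, 4, 5]
After 12 (swap(6, 1)): [6, 5, 0, 2, 3, 4, 1]
After 13 (swap(5, 3)): [6, 5, 0, 4, 3, 2, 1]
After 14 (swap(3, 2)): [6, 5, 4, 0, 3, 2, 1]
After 15 (swap(5, 2)): [6, 5, 2, 0, 3, 4, 1]

Answer: 4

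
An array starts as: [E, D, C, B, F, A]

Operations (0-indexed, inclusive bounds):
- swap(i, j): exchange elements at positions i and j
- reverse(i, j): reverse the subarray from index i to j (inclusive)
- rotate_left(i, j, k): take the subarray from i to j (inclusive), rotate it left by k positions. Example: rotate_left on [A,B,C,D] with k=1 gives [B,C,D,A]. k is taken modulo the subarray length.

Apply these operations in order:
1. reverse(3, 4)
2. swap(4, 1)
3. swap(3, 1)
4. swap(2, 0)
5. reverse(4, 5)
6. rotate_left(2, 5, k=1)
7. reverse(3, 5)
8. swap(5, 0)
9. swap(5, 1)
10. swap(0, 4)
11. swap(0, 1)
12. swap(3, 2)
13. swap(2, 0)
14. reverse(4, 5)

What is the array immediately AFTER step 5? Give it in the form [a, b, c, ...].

Answer: [C, F, E, B, A, D]

Derivation:
After 1 (reverse(3, 4)): [E, D, C, F, B, A]
After 2 (swap(4, 1)): [E, B, C, F, D, A]
After 3 (swap(3, 1)): [E, F, C, B, D, A]
After 4 (swap(2, 0)): [C, F, E, B, D, A]
After 5 (reverse(4, 5)): [C, F, E, B, A, D]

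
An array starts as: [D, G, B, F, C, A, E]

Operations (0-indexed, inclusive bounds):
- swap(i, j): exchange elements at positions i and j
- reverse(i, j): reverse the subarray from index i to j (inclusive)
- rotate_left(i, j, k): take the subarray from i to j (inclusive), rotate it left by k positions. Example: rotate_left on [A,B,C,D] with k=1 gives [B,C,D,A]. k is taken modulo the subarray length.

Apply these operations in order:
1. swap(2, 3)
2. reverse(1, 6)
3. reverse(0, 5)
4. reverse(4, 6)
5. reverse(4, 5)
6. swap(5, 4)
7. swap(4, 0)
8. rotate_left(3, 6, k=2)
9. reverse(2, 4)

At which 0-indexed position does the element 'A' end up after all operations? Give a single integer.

Answer: 5

Derivation:
After 1 (swap(2, 3)): [D, G, F, B, C, A, E]
After 2 (reverse(1, 6)): [D, E, A, C, B, F, G]
After 3 (reverse(0, 5)): [F, B, C, A, E, D, G]
After 4 (reverse(4, 6)): [F, B, C, A, G, D, E]
After 5 (reverse(4, 5)): [F, B, C, A, D, G, E]
After 6 (swap(5, 4)): [F, B, C, A, G, D, E]
After 7 (swap(4, 0)): [G, B, C, A, F, D, E]
After 8 (rotate_left(3, 6, k=2)): [G, B, C, D, E, A, F]
After 9 (reverse(2, 4)): [G, B, E, D, C, A, F]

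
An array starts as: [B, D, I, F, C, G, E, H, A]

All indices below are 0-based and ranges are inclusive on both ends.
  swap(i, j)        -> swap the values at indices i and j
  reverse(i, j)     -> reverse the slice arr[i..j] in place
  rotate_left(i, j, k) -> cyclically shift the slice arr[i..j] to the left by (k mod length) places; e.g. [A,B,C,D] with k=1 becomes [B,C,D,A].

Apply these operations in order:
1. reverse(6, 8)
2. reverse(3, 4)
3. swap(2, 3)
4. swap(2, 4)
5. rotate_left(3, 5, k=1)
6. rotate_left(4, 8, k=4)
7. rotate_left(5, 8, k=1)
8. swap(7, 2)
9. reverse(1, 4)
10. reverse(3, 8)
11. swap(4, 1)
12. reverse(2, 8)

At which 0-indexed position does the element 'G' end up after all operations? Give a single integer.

After 1 (reverse(6, 8)): [B, D, I, F, C, G, A, H, E]
After 2 (reverse(3, 4)): [B, D, I, C, F, G, A, H, E]
After 3 (swap(2, 3)): [B, D, C, I, F, G, A, H, E]
After 4 (swap(2, 4)): [B, D, F, I, C, G, A, H, E]
After 5 (rotate_left(3, 5, k=1)): [B, D, F, C, G, I, A, H, E]
After 6 (rotate_left(4, 8, k=4)): [B, D, F, C, E, G, I, A, H]
After 7 (rotate_left(5, 8, k=1)): [B, D, F, C, E, I, A, H, G]
After 8 (swap(7, 2)): [B, D, H, C, E, I, A, F, G]
After 9 (reverse(1, 4)): [B, E, C, H, D, I, A, F, G]
After 10 (reverse(3, 8)): [B, E, C, G, F, A, I, D, H]
After 11 (swap(4, 1)): [B, F, C, G, E, A, I, D, H]
After 12 (reverse(2, 8)): [B, F, H, D, I, A, E, G, C]

Answer: 7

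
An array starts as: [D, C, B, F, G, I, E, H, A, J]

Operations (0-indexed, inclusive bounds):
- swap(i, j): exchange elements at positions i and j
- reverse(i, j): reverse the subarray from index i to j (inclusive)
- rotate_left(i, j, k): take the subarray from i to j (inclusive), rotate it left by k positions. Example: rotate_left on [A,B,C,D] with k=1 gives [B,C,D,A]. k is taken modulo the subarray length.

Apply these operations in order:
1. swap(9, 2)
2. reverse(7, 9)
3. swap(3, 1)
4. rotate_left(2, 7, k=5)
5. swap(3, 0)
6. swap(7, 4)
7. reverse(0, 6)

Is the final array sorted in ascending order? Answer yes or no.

After 1 (swap(9, 2)): [D, C, J, F, G, I, E, H, A, B]
After 2 (reverse(7, 9)): [D, C, J, F, G, I, E, B, A, H]
After 3 (swap(3, 1)): [D, F, J, C, G, I, E, B, A, H]
After 4 (rotate_left(2, 7, k=5)): [D, F, B, J, C, G, I, E, A, H]
After 5 (swap(3, 0)): [J, F, B, D, C, G, I, E, A, H]
After 6 (swap(7, 4)): [J, F, B, D, E, G, I, C, A, H]
After 7 (reverse(0, 6)): [I, G, E, D, B, F, J, C, A, H]

Answer: no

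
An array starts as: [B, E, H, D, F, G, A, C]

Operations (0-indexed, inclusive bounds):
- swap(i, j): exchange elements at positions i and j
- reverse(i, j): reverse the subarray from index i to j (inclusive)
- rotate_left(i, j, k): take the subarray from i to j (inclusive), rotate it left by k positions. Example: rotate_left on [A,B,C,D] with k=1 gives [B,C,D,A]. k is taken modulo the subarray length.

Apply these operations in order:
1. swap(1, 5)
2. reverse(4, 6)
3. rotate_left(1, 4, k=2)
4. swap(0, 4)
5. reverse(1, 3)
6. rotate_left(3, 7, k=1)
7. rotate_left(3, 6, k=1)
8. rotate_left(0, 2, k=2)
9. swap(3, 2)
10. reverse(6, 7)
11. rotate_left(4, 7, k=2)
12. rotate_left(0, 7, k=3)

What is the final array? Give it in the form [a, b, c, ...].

Answer: [G, D, B, F, C, A, H, E]

Derivation:
After 1 (swap(1, 5)): [B, G, H, D, F, E, A, C]
After 2 (reverse(4, 6)): [B, G, H, D, A, E, F, C]
After 3 (rotate_left(1, 4, k=2)): [B, D, A, G, H, E, F, C]
After 4 (swap(0, 4)): [H, D, A, G, B, E, F, C]
After 5 (reverse(1, 3)): [H, G, A, D, B, E, F, C]
After 6 (rotate_left(3, 7, k=1)): [H, G, A, B, E, F, C, D]
After 7 (rotate_left(3, 6, k=1)): [H, G, A, E, F, C, B, D]
After 8 (rotate_left(0, 2, k=2)): [A, H, G, E, F, C, B, D]
After 9 (swap(3, 2)): [A, H, E, G, F, C, B, D]
After 10 (reverse(6, 7)): [A, H, E, G, F, C, D, B]
After 11 (rotate_left(4, 7, k=2)): [A, H, E, G, D, B, F, C]
After 12 (rotate_left(0, 7, k=3)): [G, D, B, F, C, A, H, E]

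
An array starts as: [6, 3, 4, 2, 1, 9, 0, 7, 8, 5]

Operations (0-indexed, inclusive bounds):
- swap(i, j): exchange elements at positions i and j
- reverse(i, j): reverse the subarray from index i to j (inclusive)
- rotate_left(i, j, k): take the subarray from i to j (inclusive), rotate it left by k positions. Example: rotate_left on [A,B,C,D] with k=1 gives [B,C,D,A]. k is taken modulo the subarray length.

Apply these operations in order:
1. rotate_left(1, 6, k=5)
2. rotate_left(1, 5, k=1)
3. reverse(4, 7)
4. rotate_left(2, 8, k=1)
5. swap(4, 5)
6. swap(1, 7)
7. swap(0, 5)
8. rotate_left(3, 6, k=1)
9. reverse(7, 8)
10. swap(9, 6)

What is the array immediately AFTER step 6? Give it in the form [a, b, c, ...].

Answer: [6, 8, 2, 7, 0, 9, 1, 3, 4, 5]

Derivation:
After 1 (rotate_left(1, 6, k=5)): [6, 0, 3, 4, 2, 1, 9, 7, 8, 5]
After 2 (rotate_left(1, 5, k=1)): [6, 3, 4, 2, 1, 0, 9, 7, 8, 5]
After 3 (reverse(4, 7)): [6, 3, 4, 2, 7, 9, 0, 1, 8, 5]
After 4 (rotate_left(2, 8, k=1)): [6, 3, 2, 7, 9, 0, 1, 8, 4, 5]
After 5 (swap(4, 5)): [6, 3, 2, 7, 0, 9, 1, 8, 4, 5]
After 6 (swap(1, 7)): [6, 8, 2, 7, 0, 9, 1, 3, 4, 5]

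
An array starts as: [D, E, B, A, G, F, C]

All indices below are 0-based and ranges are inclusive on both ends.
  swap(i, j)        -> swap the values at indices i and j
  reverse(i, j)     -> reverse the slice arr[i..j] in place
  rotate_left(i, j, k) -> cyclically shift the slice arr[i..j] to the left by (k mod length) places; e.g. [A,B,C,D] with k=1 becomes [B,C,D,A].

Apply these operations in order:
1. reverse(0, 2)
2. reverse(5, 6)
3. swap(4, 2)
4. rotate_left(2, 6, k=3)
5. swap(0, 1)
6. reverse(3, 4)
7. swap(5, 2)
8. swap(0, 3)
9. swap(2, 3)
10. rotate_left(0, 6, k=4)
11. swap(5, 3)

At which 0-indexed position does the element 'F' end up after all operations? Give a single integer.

Answer: 0

Derivation:
After 1 (reverse(0, 2)): [B, E, D, A, G, F, C]
After 2 (reverse(5, 6)): [B, E, D, A, G, C, F]
After 3 (swap(4, 2)): [B, E, G, A, D, C, F]
After 4 (rotate_left(2, 6, k=3)): [B, E, C, F, G, A, D]
After 5 (swap(0, 1)): [E, B, C, F, G, A, D]
After 6 (reverse(3, 4)): [E, B, C, G, F, A, D]
After 7 (swap(5, 2)): [E, B, A, G, F, C, D]
After 8 (swap(0, 3)): [G, B, A, E, F, C, D]
After 9 (swap(2, 3)): [G, B, E, A, F, C, D]
After 10 (rotate_left(0, 6, k=4)): [F, C, D, G, B, E, A]
After 11 (swap(5, 3)): [F, C, D, E, B, G, A]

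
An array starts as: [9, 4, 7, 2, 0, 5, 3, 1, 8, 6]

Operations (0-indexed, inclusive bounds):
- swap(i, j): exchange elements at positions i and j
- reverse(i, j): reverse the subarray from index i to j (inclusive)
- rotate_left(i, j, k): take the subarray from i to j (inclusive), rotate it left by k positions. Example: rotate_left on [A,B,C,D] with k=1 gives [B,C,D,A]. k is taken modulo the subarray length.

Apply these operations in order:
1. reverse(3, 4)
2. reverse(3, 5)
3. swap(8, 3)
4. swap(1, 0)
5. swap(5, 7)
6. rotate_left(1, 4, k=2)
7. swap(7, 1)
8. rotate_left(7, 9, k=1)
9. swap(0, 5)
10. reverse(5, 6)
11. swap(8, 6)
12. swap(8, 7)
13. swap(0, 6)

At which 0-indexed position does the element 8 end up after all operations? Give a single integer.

After 1 (reverse(3, 4)): [9, 4, 7, 0, 2, 5, 3, 1, 8, 6]
After 2 (reverse(3, 5)): [9, 4, 7, 5, 2, 0, 3, 1, 8, 6]
After 3 (swap(8, 3)): [9, 4, 7, 8, 2, 0, 3, 1, 5, 6]
After 4 (swap(1, 0)): [4, 9, 7, 8, 2, 0, 3, 1, 5, 6]
After 5 (swap(5, 7)): [4, 9, 7, 8, 2, 1, 3, 0, 5, 6]
After 6 (rotate_left(1, 4, k=2)): [4, 8, 2, 9, 7, 1, 3, 0, 5, 6]
After 7 (swap(7, 1)): [4, 0, 2, 9, 7, 1, 3, 8, 5, 6]
After 8 (rotate_left(7, 9, k=1)): [4, 0, 2, 9, 7, 1, 3, 5, 6, 8]
After 9 (swap(0, 5)): [1, 0, 2, 9, 7, 4, 3, 5, 6, 8]
After 10 (reverse(5, 6)): [1, 0, 2, 9, 7, 3, 4, 5, 6, 8]
After 11 (swap(8, 6)): [1, 0, 2, 9, 7, 3, 6, 5, 4, 8]
After 12 (swap(8, 7)): [1, 0, 2, 9, 7, 3, 6, 4, 5, 8]
After 13 (swap(0, 6)): [6, 0, 2, 9, 7, 3, 1, 4, 5, 8]

Answer: 9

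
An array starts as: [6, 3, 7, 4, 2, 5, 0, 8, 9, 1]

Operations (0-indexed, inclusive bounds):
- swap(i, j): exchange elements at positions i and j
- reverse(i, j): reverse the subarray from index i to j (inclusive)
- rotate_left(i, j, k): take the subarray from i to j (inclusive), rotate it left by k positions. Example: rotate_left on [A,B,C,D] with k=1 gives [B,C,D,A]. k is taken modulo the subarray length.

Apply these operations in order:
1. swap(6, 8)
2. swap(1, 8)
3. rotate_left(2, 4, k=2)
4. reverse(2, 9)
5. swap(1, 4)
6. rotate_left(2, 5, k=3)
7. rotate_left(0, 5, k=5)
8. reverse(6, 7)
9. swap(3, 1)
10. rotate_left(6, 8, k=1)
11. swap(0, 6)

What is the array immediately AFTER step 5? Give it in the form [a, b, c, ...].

After 1 (swap(6, 8)): [6, 3, 7, 4, 2, 5, 9, 8, 0, 1]
After 2 (swap(1, 8)): [6, 0, 7, 4, 2, 5, 9, 8, 3, 1]
After 3 (rotate_left(2, 4, k=2)): [6, 0, 2, 7, 4, 5, 9, 8, 3, 1]
After 4 (reverse(2, 9)): [6, 0, 1, 3, 8, 9, 5, 4, 7, 2]
After 5 (swap(1, 4)): [6, 8, 1, 3, 0, 9, 5, 4, 7, 2]

Answer: [6, 8, 1, 3, 0, 9, 5, 4, 7, 2]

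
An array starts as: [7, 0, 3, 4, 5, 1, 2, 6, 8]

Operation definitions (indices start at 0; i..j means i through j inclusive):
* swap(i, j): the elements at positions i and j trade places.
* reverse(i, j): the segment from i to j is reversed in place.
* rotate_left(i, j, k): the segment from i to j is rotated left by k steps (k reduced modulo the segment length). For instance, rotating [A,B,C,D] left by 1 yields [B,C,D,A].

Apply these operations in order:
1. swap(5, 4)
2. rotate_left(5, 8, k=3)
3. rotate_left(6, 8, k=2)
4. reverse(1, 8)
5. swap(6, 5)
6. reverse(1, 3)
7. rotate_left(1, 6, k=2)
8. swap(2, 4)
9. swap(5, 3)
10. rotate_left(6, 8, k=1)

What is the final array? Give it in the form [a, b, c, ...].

After 1 (swap(5, 4)): [7, 0, 3, 4, 1, 5, 2, 6, 8]
After 2 (rotate_left(5, 8, k=3)): [7, 0, 3, 4, 1, 8, 5, 2, 6]
After 3 (rotate_left(6, 8, k=2)): [7, 0, 3, 4, 1, 8, 6, 5, 2]
After 4 (reverse(1, 8)): [7, 2, 5, 6, 8, 1, 4, 3, 0]
After 5 (swap(6, 5)): [7, 2, 5, 6, 8, 4, 1, 3, 0]
After 6 (reverse(1, 3)): [7, 6, 5, 2, 8, 4, 1, 3, 0]
After 7 (rotate_left(1, 6, k=2)): [7, 2, 8, 4, 1, 6, 5, 3, 0]
After 8 (swap(2, 4)): [7, 2, 1, 4, 8, 6, 5, 3, 0]
After 9 (swap(5, 3)): [7, 2, 1, 6, 8, 4, 5, 3, 0]
After 10 (rotate_left(6, 8, k=1)): [7, 2, 1, 6, 8, 4, 3, 0, 5]

Answer: [7, 2, 1, 6, 8, 4, 3, 0, 5]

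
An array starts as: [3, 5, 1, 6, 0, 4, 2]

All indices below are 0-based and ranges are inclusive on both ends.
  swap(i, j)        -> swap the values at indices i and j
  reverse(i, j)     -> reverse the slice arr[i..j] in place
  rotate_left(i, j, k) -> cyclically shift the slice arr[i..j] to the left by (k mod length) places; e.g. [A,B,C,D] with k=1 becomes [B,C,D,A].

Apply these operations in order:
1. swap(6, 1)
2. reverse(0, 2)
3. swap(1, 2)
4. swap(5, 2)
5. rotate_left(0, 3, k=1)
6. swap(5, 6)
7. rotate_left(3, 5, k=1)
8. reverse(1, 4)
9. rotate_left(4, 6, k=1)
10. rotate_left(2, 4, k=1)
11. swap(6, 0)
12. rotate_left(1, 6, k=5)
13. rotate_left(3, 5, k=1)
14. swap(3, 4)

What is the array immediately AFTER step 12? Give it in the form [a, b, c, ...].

Answer: [4, 3, 5, 6, 1, 0, 2]

Derivation:
After 1 (swap(6, 1)): [3, 2, 1, 6, 0, 4, 5]
After 2 (reverse(0, 2)): [1, 2, 3, 6, 0, 4, 5]
After 3 (swap(1, 2)): [1, 3, 2, 6, 0, 4, 5]
After 4 (swap(5, 2)): [1, 3, 4, 6, 0, 2, 5]
After 5 (rotate_left(0, 3, k=1)): [3, 4, 6, 1, 0, 2, 5]
After 6 (swap(5, 6)): [3, 4, 6, 1, 0, 5, 2]
After 7 (rotate_left(3, 5, k=1)): [3, 4, 6, 0, 5, 1, 2]
After 8 (reverse(1, 4)): [3, 5, 0, 6, 4, 1, 2]
After 9 (rotate_left(4, 6, k=1)): [3, 5, 0, 6, 1, 2, 4]
After 10 (rotate_left(2, 4, k=1)): [3, 5, 6, 1, 0, 2, 4]
After 11 (swap(6, 0)): [4, 5, 6, 1, 0, 2, 3]
After 12 (rotate_left(1, 6, k=5)): [4, 3, 5, 6, 1, 0, 2]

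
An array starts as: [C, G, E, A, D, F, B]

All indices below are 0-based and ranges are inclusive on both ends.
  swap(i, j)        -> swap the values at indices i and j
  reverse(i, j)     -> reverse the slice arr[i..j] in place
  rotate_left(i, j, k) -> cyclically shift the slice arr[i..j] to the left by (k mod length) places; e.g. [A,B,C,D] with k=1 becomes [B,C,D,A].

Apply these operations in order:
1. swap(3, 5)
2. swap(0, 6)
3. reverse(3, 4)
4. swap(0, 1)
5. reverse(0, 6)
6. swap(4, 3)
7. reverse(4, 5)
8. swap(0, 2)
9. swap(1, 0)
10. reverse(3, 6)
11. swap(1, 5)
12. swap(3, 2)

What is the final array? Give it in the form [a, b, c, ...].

After 1 (swap(3, 5)): [C, G, E, F, D, A, B]
After 2 (swap(0, 6)): [B, G, E, F, D, A, C]
After 3 (reverse(3, 4)): [B, G, E, D, F, A, C]
After 4 (swap(0, 1)): [G, B, E, D, F, A, C]
After 5 (reverse(0, 6)): [C, A, F, D, E, B, G]
After 6 (swap(4, 3)): [C, A, F, E, D, B, G]
After 7 (reverse(4, 5)): [C, A, F, E, B, D, G]
After 8 (swap(0, 2)): [F, A, C, E, B, D, G]
After 9 (swap(1, 0)): [A, F, C, E, B, D, G]
After 10 (reverse(3, 6)): [A, F, C, G, D, B, E]
After 11 (swap(1, 5)): [A, B, C, G, D, F, E]
After 12 (swap(3, 2)): [A, B, G, C, D, F, E]

Answer: [A, B, G, C, D, F, E]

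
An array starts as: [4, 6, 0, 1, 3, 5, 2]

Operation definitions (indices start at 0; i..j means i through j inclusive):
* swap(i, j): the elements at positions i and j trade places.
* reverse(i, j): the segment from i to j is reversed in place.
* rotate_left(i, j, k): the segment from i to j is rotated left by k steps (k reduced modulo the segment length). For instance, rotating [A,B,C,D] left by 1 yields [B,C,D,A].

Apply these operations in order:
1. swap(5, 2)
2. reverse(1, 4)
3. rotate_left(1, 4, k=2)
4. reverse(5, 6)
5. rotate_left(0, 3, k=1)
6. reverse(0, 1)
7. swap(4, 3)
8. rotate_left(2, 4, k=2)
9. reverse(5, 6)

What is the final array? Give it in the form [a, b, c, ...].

Answer: [6, 5, 4, 3, 1, 0, 2]

Derivation:
After 1 (swap(5, 2)): [4, 6, 5, 1, 3, 0, 2]
After 2 (reverse(1, 4)): [4, 3, 1, 5, 6, 0, 2]
After 3 (rotate_left(1, 4, k=2)): [4, 5, 6, 3, 1, 0, 2]
After 4 (reverse(5, 6)): [4, 5, 6, 3, 1, 2, 0]
After 5 (rotate_left(0, 3, k=1)): [5, 6, 3, 4, 1, 2, 0]
After 6 (reverse(0, 1)): [6, 5, 3, 4, 1, 2, 0]
After 7 (swap(4, 3)): [6, 5, 3, 1, 4, 2, 0]
After 8 (rotate_left(2, 4, k=2)): [6, 5, 4, 3, 1, 2, 0]
After 9 (reverse(5, 6)): [6, 5, 4, 3, 1, 0, 2]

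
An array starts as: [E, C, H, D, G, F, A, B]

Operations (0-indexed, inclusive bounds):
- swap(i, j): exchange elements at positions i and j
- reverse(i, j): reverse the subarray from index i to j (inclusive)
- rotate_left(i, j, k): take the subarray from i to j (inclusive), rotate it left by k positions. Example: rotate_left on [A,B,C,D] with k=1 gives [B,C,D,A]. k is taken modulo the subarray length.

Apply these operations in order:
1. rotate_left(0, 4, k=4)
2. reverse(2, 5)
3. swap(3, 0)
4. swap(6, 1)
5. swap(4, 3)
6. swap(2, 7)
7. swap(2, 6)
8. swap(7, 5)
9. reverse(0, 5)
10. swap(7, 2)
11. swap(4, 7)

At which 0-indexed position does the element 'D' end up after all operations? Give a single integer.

After 1 (rotate_left(0, 4, k=4)): [G, E, C, H, D, F, A, B]
After 2 (reverse(2, 5)): [G, E, F, D, H, C, A, B]
After 3 (swap(3, 0)): [D, E, F, G, H, C, A, B]
After 4 (swap(6, 1)): [D, A, F, G, H, C, E, B]
After 5 (swap(4, 3)): [D, A, F, H, G, C, E, B]
After 6 (swap(2, 7)): [D, A, B, H, G, C, E, F]
After 7 (swap(2, 6)): [D, A, E, H, G, C, B, F]
After 8 (swap(7, 5)): [D, A, E, H, G, F, B, C]
After 9 (reverse(0, 5)): [F, G, H, E, A, D, B, C]
After 10 (swap(7, 2)): [F, G, C, E, A, D, B, H]
After 11 (swap(4, 7)): [F, G, C, E, H, D, B, A]

Answer: 5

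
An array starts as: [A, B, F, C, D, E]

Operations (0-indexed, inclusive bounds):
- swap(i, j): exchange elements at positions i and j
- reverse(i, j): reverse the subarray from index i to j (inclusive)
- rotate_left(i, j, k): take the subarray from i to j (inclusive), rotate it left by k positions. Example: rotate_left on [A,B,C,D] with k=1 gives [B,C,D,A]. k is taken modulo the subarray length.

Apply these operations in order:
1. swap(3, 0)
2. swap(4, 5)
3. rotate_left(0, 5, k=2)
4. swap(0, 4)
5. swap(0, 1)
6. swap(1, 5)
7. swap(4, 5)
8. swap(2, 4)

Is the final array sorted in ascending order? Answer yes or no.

After 1 (swap(3, 0)): [C, B, F, A, D, E]
After 2 (swap(4, 5)): [C, B, F, A, E, D]
After 3 (rotate_left(0, 5, k=2)): [F, A, E, D, C, B]
After 4 (swap(0, 4)): [C, A, E, D, F, B]
After 5 (swap(0, 1)): [A, C, E, D, F, B]
After 6 (swap(1, 5)): [A, B, E, D, F, C]
After 7 (swap(4, 5)): [A, B, E, D, C, F]
After 8 (swap(2, 4)): [A, B, C, D, E, F]

Answer: yes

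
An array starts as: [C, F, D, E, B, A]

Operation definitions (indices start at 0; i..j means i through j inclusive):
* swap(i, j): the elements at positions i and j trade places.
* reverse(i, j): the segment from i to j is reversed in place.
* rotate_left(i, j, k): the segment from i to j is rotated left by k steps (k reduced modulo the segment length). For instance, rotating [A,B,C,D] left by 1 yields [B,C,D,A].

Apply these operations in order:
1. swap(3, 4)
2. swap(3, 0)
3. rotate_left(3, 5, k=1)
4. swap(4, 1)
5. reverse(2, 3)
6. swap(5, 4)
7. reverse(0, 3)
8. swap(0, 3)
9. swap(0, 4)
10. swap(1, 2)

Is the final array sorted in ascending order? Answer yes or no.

After 1 (swap(3, 4)): [C, F, D, B, E, A]
After 2 (swap(3, 0)): [B, F, D, C, E, A]
After 3 (rotate_left(3, 5, k=1)): [B, F, D, E, A, C]
After 4 (swap(4, 1)): [B, A, D, E, F, C]
After 5 (reverse(2, 3)): [B, A, E, D, F, C]
After 6 (swap(5, 4)): [B, A, E, D, C, F]
After 7 (reverse(0, 3)): [D, E, A, B, C, F]
After 8 (swap(0, 3)): [B, E, A, D, C, F]
After 9 (swap(0, 4)): [C, E, A, D, B, F]
After 10 (swap(1, 2)): [C, A, E, D, B, F]

Answer: no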